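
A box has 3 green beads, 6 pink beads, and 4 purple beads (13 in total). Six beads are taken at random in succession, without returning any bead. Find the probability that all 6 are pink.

1/1716

Unordered draws without replacement: count favorable combinations over C(13,6).
Favorable = C(3,0) · C(6,6) · C(4,0) = 1; total = C(13,6) = 1716.
P = 1/1716 = 1/1716 ≈ 0.0006.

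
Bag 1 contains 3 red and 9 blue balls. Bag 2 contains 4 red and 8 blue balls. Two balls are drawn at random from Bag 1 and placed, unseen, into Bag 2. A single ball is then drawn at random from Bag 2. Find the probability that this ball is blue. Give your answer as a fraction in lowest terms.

Condition on how many of the transferred balls are blue (from Bag 1: 9 blue of 12; then Bag 2 has 14 total).
  0 blue: C(9,0)C(3,2)/C(12,2) = 1/22; then P = 8/14
  1 blue: C(9,1)C(3,1)/C(12,2) = 9/22; then P = 9/14
  2 blue: C(9,2)C(3,0)/C(12,2) = 6/11; then P = 10/14
P(blue from Bag 2) = 19/28 ≈ 0.6786.

19/28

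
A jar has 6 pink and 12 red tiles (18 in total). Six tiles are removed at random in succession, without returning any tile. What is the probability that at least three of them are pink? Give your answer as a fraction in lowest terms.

Sum the hypergeometric tail for j = 3,…,6 pink tiles.
Favorable = C(6,3)·C(12,3) + C(6,4)·C(12,2) + C(6,5)·C(12,1) + C(6,6)·C(12,0) = 5463; total = C(18,6) = 18564.
P = 5463/18564 = 1821/6188 ≈ 0.2943.

1821/6188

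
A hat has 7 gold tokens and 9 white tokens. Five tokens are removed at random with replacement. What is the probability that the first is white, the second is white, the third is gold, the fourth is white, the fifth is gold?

Multiply the conditional probability of each draw in order, with replacement (the composition resets each draw).
P = (9/16) · (9/16) · (7/16) · (9/16) · (7/16) = 35721/1048576 ≈ 0.0341.

35721/1048576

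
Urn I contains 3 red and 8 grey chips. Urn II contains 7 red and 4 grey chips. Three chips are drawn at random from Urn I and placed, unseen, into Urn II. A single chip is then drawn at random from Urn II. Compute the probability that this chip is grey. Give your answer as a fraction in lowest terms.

34/77

Condition on how many of the transferred chips are grey (from Urn I: 8 grey of 11; then Urn II has 14 total).
  0 grey: C(8,0)C(3,3)/C(11,3) = 1/165; then P = 4/14
  1 grey: C(8,1)C(3,2)/C(11,3) = 8/55; then P = 5/14
  2 grey: C(8,2)C(3,1)/C(11,3) = 28/55; then P = 6/14
  3 grey: C(8,3)C(3,0)/C(11,3) = 56/165; then P = 7/14
P(grey from Urn II) = 34/77 ≈ 0.4416.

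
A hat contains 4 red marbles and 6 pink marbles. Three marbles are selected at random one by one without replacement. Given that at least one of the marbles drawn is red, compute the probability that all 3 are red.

P(all 3 red) = C(4,3)/C(10,3) = 1/30; P(at least one red) = 1 − C(6,3)/C(10,3) = 5/6.
Since 'all 3 red' ⊆ 'at least one red', P(all 3 | at least one) = 1/30 / 5/6 = 1/25 ≈ 0.0400.

1/25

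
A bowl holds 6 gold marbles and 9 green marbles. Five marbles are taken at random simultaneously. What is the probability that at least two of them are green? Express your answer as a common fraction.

Sum the hypergeometric tail for j = 2,…,5 green marbles.
Favorable = C(9,2)·C(6,3) + C(9,3)·C(6,2) + C(9,4)·C(6,1) + C(9,5)·C(6,0) = 2862; total = C(15,5) = 3003.
P = 2862/3003 = 954/1001 ≈ 0.9530.

954/1001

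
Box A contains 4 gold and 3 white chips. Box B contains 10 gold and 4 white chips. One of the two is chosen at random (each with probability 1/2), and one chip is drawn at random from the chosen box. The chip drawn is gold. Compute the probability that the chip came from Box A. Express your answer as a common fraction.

4/9

P(gold | Box A) = 4/7; P(gold | Box B) = 5/7.
P(gold) = 1/2·4/7 + 1/2·5/7 = 9/14.
By Bayes' rule, P(Box A | gold) = 2/7 / 9/14 = 4/9 ≈ 0.4444.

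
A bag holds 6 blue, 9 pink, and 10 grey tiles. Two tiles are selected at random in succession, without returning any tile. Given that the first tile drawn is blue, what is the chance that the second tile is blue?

After removing 1 blue, the bag has 5 blue out of 24 remaining.
P(second is blue | given) = 5/24 ≈ 0.2083.

5/24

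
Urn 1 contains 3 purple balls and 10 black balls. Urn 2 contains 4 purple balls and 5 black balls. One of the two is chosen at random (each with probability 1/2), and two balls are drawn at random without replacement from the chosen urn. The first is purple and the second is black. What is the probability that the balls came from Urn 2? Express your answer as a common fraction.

P(E | Urn 1) = 5/26; P(E | Urn 2) = 5/18.
P(E) = 1/2·5/26 + 1/2·5/18 = 55/234.
By Bayes' rule, P(Urn 2 | E) = 5/36 / 55/234 = 13/22 ≈ 0.5909.

13/22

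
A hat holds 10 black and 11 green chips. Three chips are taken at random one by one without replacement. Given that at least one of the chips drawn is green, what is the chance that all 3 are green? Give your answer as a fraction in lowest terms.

3/22

P(all 3 green) = C(11,3)/C(21,3) = 33/266; P(at least one green) = 1 − C(10,3)/C(21,3) = 121/133.
Since 'all 3 green' ⊆ 'at least one green', P(all 3 | at least one) = 33/266 / 121/133 = 3/22 ≈ 0.1364.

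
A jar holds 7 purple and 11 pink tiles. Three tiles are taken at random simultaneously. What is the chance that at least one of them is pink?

Use the complement: P(at least one pink) = 1 − P(no pink).
P(none) = C(7,3)/C(18,3) = 35/816.
So P = 1 − 35/816 = 781/816 ≈ 0.9571.

781/816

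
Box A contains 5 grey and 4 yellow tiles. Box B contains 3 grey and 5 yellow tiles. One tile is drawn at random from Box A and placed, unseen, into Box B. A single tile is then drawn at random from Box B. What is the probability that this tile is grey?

Condition on how many of the transferred tiles are grey (from Box A: 5 grey of 9; then Box B has 9 total).
  0 grey: C(5,0)C(4,1)/C(9,1) = 4/9; then P = 3/9
  1 grey: C(5,1)C(4,0)/C(9,1) = 5/9; then P = 4/9
P(grey from Box B) = 32/81 ≈ 0.3951.

32/81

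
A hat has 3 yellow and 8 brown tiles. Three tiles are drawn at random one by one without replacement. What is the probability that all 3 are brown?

Unordered draws without replacement: count favorable combinations over C(11,3).
Favorable = C(3,0) · C(8,3) = 56; total = C(11,3) = 165.
P = 56/165 = 56/165 ≈ 0.3394.

56/165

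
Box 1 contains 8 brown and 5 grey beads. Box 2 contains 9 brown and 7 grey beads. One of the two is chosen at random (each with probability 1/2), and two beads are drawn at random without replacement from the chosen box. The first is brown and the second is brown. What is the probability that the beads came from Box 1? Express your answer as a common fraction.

140/257

P(E | Box 1) = 14/39; P(E | Box 2) = 3/10.
P(E) = 1/2·14/39 + 1/2·3/10 = 257/780.
By Bayes' rule, P(Box 1 | E) = 7/39 / 257/780 = 140/257 ≈ 0.5447.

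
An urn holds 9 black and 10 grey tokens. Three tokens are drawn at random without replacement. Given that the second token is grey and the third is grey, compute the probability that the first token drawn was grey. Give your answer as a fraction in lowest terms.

8/17

P(first=grey and the second token is grey and the third is grey) = (10/19)·(9/18)·(8/17) = 40/323.
P(E) = Σ over first color = 45/323 + 40/323 = 5/19.
By Bayes, P(first=grey | E) = 40/323 / 5/19 = 8/17 ≈ 0.4706.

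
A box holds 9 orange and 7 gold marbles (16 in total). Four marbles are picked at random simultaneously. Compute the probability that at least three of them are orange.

Sum the hypergeometric tail for j = 3,…,4 orange marbles.
Favorable = C(9,3)·C(7,1) + C(9,4)·C(7,0) = 714; total = C(16,4) = 1820.
P = 714/1820 = 51/130 ≈ 0.3923.

51/130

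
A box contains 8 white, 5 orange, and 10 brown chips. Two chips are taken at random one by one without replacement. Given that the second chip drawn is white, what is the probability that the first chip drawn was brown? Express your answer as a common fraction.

P(first=brown and the second chip drawn is white) = (10/23)·(8/22) = 40/253.
P(the second chip drawn is white) = Σ over first color = 28/253 + 20/253 + 40/253 = 8/23.
By Bayes, P(first=brown | the second chip drawn is white) = 40/253 / 8/23 = 5/11 ≈ 0.4545.

5/11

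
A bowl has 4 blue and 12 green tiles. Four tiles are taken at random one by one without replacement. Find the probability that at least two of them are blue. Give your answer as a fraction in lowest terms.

89/364

Sum the hypergeometric tail for j = 2,…,4 blue tiles.
Favorable = C(4,2)·C(12,2) + C(4,3)·C(12,1) + C(4,4)·C(12,0) = 445; total = C(16,4) = 1820.
P = 445/1820 = 89/364 ≈ 0.2445.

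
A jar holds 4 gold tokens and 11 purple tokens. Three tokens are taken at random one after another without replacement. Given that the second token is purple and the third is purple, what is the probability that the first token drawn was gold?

P(first=gold and the second token is purple and the third is purple) = (4/15)·(11/14)·(10/13) = 44/273.
P(E) = Σ over first color = 44/273 + 33/91 = 11/21.
By Bayes, P(first=gold | E) = 44/273 / 11/21 = 4/13 ≈ 0.3077.

4/13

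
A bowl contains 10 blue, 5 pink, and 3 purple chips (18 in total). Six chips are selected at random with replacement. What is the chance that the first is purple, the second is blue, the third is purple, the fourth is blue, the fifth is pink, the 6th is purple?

Multiply the conditional probability of each draw in order, with replacement (the composition resets each draw).
P = (3/18) · (10/18) · (3/18) · (10/18) · (5/18) · (3/18) = 125/314928 ≈ 0.0004.

125/314928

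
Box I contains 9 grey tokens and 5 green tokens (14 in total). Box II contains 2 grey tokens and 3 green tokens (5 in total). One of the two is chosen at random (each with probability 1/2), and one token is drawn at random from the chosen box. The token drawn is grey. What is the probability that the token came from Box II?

28/73

P(grey | Box I) = 9/14; P(grey | Box II) = 2/5.
P(grey) = 1/2·9/14 + 1/2·2/5 = 73/140.
By Bayes' rule, P(Box II | grey) = 1/5 / 73/140 = 28/73 ≈ 0.3836.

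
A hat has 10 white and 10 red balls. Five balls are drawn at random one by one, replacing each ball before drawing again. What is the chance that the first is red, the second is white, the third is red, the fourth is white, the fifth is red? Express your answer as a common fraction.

1/32

Multiply the conditional probability of each draw in order, with replacement (the composition resets each draw).
P = (10/20) · (10/20) · (10/20) · (10/20) · (10/20) = 1/32 ≈ 0.0312.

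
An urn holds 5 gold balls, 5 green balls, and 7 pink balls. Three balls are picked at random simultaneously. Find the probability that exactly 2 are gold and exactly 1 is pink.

7/68

Unordered draws without replacement: count favorable combinations over C(17,3).
Favorable = C(5,2) · C(5,0) · C(7,1) = 70; total = C(17,3) = 680.
P = 70/680 = 7/68 ≈ 0.1029.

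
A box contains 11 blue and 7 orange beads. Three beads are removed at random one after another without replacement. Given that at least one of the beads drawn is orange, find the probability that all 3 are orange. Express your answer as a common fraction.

5/93

P(all 3 orange) = C(7,3)/C(18,3) = 35/816; P(at least one orange) = 1 − C(11,3)/C(18,3) = 217/272.
Since 'all 3 orange' ⊆ 'at least one orange', P(all 3 | at least one) = 35/816 / 217/272 = 5/93 ≈ 0.0538.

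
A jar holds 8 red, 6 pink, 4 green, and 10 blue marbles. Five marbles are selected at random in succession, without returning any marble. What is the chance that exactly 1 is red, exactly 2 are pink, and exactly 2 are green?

Unordered draws without replacement: count favorable combinations over C(28,5).
Favorable = C(8,1) · C(6,2) · C(4,2) · C(10,0) = 720; total = C(28,5) = 98280.
P = 720/98280 = 2/273 ≈ 0.0073.

2/273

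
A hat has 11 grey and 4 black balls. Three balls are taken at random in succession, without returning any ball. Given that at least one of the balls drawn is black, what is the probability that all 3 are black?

2/145

P(all 3 black) = C(4,3)/C(15,3) = 4/455; P(at least one black) = 1 − C(11,3)/C(15,3) = 58/91.
Since 'all 3 black' ⊆ 'at least one black', P(all 3 | at least one) = 4/455 / 58/91 = 2/145 ≈ 0.0138.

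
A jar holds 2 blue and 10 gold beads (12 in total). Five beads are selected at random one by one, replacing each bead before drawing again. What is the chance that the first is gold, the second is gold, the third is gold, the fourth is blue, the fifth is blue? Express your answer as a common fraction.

125/7776

Multiply the conditional probability of each draw in order, with replacement (the composition resets each draw).
P = (10/12) · (10/12) · (10/12) · (2/12) · (2/12) = 125/7776 ≈ 0.0161.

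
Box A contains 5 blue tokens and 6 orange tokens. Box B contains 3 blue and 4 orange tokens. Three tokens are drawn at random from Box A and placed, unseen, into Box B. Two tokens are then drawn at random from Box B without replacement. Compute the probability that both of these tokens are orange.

Condition on how many of the transferred tokens are orange (from Box A: 6 orange of 11; then Box B has 10 total).
  0 orange: C(6,0)C(5,3)/C(11,3) = 2/33; then P = C(4,2)/C(10,2) = 2/15
  1 orange: C(6,1)C(5,2)/C(11,3) = 4/11; then P = C(5,2)/C(10,2) = 2/9
  2 orange: C(6,2)C(5,1)/C(11,3) = 5/11; then P = C(6,2)/C(10,2) = 1/3
  3 orange: C(6,3)C(5,0)/C(11,3) = 4/33; then P = C(7,2)/C(10,2) = 7/15
P(both orange) = 49/165 ≈ 0.2970.

49/165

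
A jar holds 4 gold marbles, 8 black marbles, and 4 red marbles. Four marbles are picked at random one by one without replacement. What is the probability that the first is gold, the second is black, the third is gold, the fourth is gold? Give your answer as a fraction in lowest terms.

Multiply the conditional probability of each draw in order, without replacement, so each draw removes one from its color and from the total.
P = (4/16) · (8/15) · (3/14) · (2/13) = 2/455 ≈ 0.0044.

2/455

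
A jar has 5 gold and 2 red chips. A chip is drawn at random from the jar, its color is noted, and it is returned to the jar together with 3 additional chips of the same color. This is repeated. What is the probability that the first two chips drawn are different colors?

2/7

Either gold then red, or red then gold; after the first draw the total is 10.
P = (5/7)·(2/10) + (2/7)·(5/10) = 2/7 ≈ 0.2857.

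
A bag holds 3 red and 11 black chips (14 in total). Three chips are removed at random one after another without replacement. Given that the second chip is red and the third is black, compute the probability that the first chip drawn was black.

P(first=black and the second chip is red and the third is black) = (11/14)·(3/13)·(10/12) = 55/364.
P(E) = Σ over first color = 11/364 + 55/364 = 33/182.
By Bayes, P(first=black | E) = 55/364 / 33/182 = 5/6 ≈ 0.8333.

5/6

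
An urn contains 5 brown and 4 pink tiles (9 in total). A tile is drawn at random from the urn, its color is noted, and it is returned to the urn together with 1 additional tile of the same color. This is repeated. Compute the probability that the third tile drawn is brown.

5/9

Sum over the four possibilities for the first two draws (brown/not-brown each), tracking how the brown count and total change by +1 per draw.
P(third is brown) = 5/9 ≈ 0.5556. (In a Pólya urn every draw has the same marginal probability 5/9.)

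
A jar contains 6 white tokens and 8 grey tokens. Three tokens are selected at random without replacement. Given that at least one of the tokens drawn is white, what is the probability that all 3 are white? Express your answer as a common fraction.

P(all 3 white) = C(6,3)/C(14,3) = 5/91; P(at least one white) = 1 − C(8,3)/C(14,3) = 11/13.
Since 'all 3 white' ⊆ 'at least one white', P(all 3 | at least one) = 5/91 / 11/13 = 5/77 ≈ 0.0649.

5/77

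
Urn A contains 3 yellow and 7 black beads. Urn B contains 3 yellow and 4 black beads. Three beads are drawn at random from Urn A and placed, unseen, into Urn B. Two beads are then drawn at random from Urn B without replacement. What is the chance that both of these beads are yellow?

59/450

Condition on how many of the transferred beads are yellow (from Urn A: 3 yellow of 10; then Urn B has 10 total).
  0 yellow: C(3,0)C(7,3)/C(10,3) = 7/24; then P = C(3,2)/C(10,2) = 1/15
  1 yellow: C(3,1)C(7,2)/C(10,3) = 21/40; then P = C(4,2)/C(10,2) = 2/15
  2 yellow: C(3,2)C(7,1)/C(10,3) = 7/40; then P = C(5,2)/C(10,2) = 2/9
  3 yellow: C(3,3)C(7,0)/C(10,3) = 1/120; then P = C(6,2)/C(10,2) = 1/3
P(both yellow) = 59/450 ≈ 0.1311.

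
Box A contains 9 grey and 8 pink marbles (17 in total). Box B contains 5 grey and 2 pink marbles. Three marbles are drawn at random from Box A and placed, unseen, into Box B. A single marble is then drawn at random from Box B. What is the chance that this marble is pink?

Condition on how many of the transferred marbles are pink (from Box A: 8 pink of 17; then Box B has 10 total).
  0 pink: C(8,0)C(9,3)/C(17,3) = 21/170; then P = 2/10
  1 pink: C(8,1)C(9,2)/C(17,3) = 36/85; then P = 3/10
  2 pink: C(8,2)C(9,1)/C(17,3) = 63/170; then P = 4/10
  3 pink: C(8,3)C(9,0)/C(17,3) = 7/85; then P = 5/10
P(pink from Box B) = 29/85 ≈ 0.3412.

29/85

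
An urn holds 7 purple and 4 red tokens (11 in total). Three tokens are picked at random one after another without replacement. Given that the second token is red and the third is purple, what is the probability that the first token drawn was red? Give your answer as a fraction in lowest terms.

1/3

P(first=red and the second token is red and the third is purple) = (4/11)·(3/10)·(7/9) = 14/165.
P(E) = Σ over first color = 28/165 + 14/165 = 14/55.
By Bayes, P(first=red | E) = 14/165 / 14/55 = 1/3 ≈ 0.3333.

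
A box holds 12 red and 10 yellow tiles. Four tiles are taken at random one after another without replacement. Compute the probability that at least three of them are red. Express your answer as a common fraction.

Sum the hypergeometric tail for j = 3,…,4 red tiles.
Favorable = C(12,3)·C(10,1) + C(12,4)·C(10,0) = 2695; total = C(22,4) = 7315.
P = 2695/7315 = 7/19 ≈ 0.3684.

7/19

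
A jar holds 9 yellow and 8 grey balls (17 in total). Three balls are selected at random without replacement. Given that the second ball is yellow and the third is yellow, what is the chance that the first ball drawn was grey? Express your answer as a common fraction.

P(first=grey and the second ball is yellow and the third is yellow) = (8/17)·(9/16)·(8/15) = 12/85.
P(E) = Σ over first color = 21/170 + 12/85 = 9/34.
By Bayes, P(first=grey | E) = 12/85 / 9/34 = 8/15 ≈ 0.5333.

8/15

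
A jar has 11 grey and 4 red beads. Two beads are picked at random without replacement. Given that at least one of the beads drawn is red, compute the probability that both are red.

3/25

P(both red) = C(4,2)/C(15,2) = 2/35; P(at least one red) = 1 − C(11,2)/C(15,2) = 10/21.
Since 'both red' ⊆ 'at least one red', P(both | at least one) = 2/35 / 10/21 = 3/25 ≈ 0.1200.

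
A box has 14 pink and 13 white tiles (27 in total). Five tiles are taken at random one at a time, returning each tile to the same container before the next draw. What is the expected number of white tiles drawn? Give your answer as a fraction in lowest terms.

65/27

By linearity of expectation, E[X] = Σ P(draw i is white); each independent draw has P(white) = 13/27.
E[X] = 5 · 13/27 = 65/27 ≈ 2.4074.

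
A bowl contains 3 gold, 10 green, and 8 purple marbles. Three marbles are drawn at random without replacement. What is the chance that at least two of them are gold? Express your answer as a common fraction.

11/266

Sum the hypergeometric tail for j = 2,…,3 gold marbles.
Favorable = C(3,2)·C(18,1) + C(3,3)·C(18,0) = 55; total = C(21,3) = 1330.
P = 55/1330 = 11/266 ≈ 0.0414.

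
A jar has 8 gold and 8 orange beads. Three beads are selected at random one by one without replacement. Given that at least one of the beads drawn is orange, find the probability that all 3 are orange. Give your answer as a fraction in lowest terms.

P(all 3 orange) = C(8,3)/C(16,3) = 1/10; P(at least one orange) = 1 − C(8,3)/C(16,3) = 9/10.
Since 'all 3 orange' ⊆ 'at least one orange', P(all 3 | at least one) = 1/10 / 9/10 = 1/9 ≈ 0.1111.

1/9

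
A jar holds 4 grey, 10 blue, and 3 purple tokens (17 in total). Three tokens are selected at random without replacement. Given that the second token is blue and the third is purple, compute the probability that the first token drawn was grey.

P(first=grey and the second token is blue and the third is purple) = (4/17)·(10/16)·(3/15) = 1/34.
P(E) = Σ over first color = 1/34 + 9/136 + 1/68 = 15/136.
By Bayes, P(first=grey | E) = 1/34 / 15/136 = 4/15 ≈ 0.2667.

4/15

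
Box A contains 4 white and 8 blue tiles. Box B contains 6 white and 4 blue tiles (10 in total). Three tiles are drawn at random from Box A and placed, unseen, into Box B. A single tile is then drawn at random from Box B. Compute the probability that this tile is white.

Condition on how many of the transferred tiles are white (from Box A: 4 white of 12; then Box B has 13 total).
  0 white: C(4,0)C(8,3)/C(12,3) = 14/55; then P = 6/13
  1 white: C(4,1)C(8,2)/C(12,3) = 28/55; then P = 7/13
  2 white: C(4,2)C(8,1)/C(12,3) = 12/55; then P = 8/13
  3 white: C(4,3)C(8,0)/C(12,3) = 1/55; then P = 9/13
P(white from Box B) = 7/13 ≈ 0.5385.

7/13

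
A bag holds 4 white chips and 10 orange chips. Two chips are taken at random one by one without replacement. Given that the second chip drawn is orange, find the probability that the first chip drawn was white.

4/13

P(first=white and the second chip drawn is orange) = (4/14)·(10/13) = 20/91.
P(the second chip drawn is orange) = Σ over first color = 20/91 + 45/91 = 5/7.
By Bayes, P(first=white | the second chip drawn is orange) = 20/91 / 5/7 = 4/13 ≈ 0.3077.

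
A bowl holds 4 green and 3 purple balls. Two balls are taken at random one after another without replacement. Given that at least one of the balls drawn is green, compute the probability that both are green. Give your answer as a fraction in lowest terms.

1/3

P(both green) = C(4,2)/C(7,2) = 2/7; P(at least one green) = 1 − C(3,2)/C(7,2) = 6/7.
Since 'both green' ⊆ 'at least one green', P(both | at least one) = 2/7 / 6/7 = 1/3 ≈ 0.3333.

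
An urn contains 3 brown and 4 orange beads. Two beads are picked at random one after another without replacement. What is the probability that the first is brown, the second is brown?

Multiply the conditional probability of each draw in order, without replacement, so each draw removes one from its color and from the total.
P = (3/7) · (2/6) = 1/7 ≈ 0.1429.

1/7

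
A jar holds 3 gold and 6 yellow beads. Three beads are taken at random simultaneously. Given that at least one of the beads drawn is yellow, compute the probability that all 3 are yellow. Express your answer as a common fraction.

P(all 3 yellow) = C(6,3)/C(9,3) = 5/21; P(at least one yellow) = 1 − C(3,3)/C(9,3) = 83/84.
Since 'all 3 yellow' ⊆ 'at least one yellow', P(all 3 | at least one) = 5/21 / 83/84 = 20/83 ≈ 0.2410.

20/83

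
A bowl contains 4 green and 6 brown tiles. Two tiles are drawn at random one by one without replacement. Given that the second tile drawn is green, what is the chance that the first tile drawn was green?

P(first=green and the second tile drawn is green) = (4/10)·(3/9) = 2/15.
P(the second tile drawn is green) = Σ over first color = 2/15 + 4/15 = 2/5.
By Bayes, P(first=green | the second tile drawn is green) = 2/15 / 2/5 = 1/3 ≈ 0.3333.

1/3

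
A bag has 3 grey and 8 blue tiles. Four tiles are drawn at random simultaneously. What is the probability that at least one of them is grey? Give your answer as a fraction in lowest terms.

Use the complement: P(at least one grey) = 1 − P(no grey).
P(none) = C(8,4)/C(11,4) = 70/330.
So P = 1 − 70/330 = 26/33 ≈ 0.7879.

26/33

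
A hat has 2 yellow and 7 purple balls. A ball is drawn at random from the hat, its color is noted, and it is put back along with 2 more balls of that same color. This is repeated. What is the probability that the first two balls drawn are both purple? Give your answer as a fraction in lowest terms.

After a purple draw the hat holds 9 purple out of 11.
P = (7/9)·(9/11) = 7/11 ≈ 0.6364.

7/11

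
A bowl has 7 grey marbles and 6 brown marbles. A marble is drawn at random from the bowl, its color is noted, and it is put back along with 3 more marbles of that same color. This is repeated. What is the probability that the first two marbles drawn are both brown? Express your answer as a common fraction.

27/104

After a brown draw the bowl holds 9 brown out of 16.
P = (6/13)·(9/16) = 27/104 ≈ 0.2596.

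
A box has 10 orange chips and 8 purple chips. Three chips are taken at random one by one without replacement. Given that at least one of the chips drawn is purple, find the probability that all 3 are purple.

7/87

P(all 3 purple) = C(8,3)/C(18,3) = 7/102; P(at least one purple) = 1 − C(10,3)/C(18,3) = 29/34.
Since 'all 3 purple' ⊆ 'at least one purple', P(all 3 | at least one) = 7/102 / 29/34 = 7/87 ≈ 0.0805.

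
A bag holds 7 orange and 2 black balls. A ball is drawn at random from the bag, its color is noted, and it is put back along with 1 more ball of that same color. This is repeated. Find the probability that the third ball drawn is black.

2/9

Sum over the four possibilities for the first two draws (black/not-black each), tracking how the black count and total change by +1 per draw.
P(third is black) = 2/9 ≈ 0.2222. (In a Pólya urn every draw has the same marginal probability 2/9.)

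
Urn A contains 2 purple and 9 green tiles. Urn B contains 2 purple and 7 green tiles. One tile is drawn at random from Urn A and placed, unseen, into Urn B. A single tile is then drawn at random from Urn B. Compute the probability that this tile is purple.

12/55

Condition on how many of the transferred tiles are purple (from Urn A: 2 purple of 11; then Urn B has 10 total).
  0 purple: C(2,0)C(9,1)/C(11,1) = 9/11; then P = 2/10
  1 purple: C(2,1)C(9,0)/C(11,1) = 2/11; then P = 3/10
P(purple from Urn B) = 12/55 ≈ 0.2182.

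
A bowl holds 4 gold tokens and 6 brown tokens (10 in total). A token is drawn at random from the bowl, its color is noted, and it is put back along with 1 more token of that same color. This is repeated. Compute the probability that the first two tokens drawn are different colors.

Either gold then brown, or brown then gold; after the first draw the total is 11.
P = (4/10)·(6/11) + (6/10)·(4/11) = 24/55 ≈ 0.4364.

24/55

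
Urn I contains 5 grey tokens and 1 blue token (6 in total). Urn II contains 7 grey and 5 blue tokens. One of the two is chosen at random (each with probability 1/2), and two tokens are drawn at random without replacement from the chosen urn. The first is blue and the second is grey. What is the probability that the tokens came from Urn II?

P(E | Urn I) = 1/6; P(E | Urn II) = 35/132.
P(E) = 1/2·1/6 + 1/2·35/132 = 19/88.
By Bayes' rule, P(Urn II | E) = 35/264 / 19/88 = 35/57 ≈ 0.6140.

35/57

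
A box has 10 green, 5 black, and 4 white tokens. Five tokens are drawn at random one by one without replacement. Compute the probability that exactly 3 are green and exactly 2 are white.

20/323

Unordered draws without replacement: count favorable combinations over C(19,5).
Favorable = C(10,3) · C(5,0) · C(4,2) = 720; total = C(19,5) = 11628.
P = 720/11628 = 20/323 ≈ 0.0619.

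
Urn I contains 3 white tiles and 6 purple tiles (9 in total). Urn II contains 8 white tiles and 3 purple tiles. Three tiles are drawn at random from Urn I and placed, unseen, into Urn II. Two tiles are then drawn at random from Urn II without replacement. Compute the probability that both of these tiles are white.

Condition on how many of the transferred tiles are white (from Urn I: 3 white of 9; then Urn II has 14 total).
  0 white: C(3,0)C(6,3)/C(9,3) = 5/21; then P = C(8,2)/C(14,2) = 4/13
  1 white: C(3,1)C(6,2)/C(9,3) = 15/28; then P = C(9,2)/C(14,2) = 36/91
  2 white: C(3,2)C(6,1)/C(9,3) = 3/14; then P = C(10,2)/C(14,2) = 45/91
  3 white: C(3,3)C(6,0)/C(9,3) = 1/84; then P = C(11,2)/C(14,2) = 55/91
P(both white) = 145/364 ≈ 0.3984.

145/364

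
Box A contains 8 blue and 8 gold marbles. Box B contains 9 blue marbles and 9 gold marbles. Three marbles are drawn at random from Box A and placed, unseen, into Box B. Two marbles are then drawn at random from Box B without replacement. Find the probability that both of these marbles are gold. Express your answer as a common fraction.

251/1050

Condition on how many of the transferred marbles are gold (from Box A: 8 gold of 16; then Box B has 21 total).
  0 gold: C(8,0)C(8,3)/C(16,3) = 1/10; then P = C(9,2)/C(21,2) = 6/35
  1 gold: C(8,1)C(8,2)/C(16,3) = 2/5; then P = C(10,2)/C(21,2) = 3/14
  2 gold: C(8,2)C(8,1)/C(16,3) = 2/5; then P = C(11,2)/C(21,2) = 11/42
  3 gold: C(8,3)C(8,0)/C(16,3) = 1/10; then P = C(12,2)/C(21,2) = 11/35
P(both gold) = 251/1050 ≈ 0.2390.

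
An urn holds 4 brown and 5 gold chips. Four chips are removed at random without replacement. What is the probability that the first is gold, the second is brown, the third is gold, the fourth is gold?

5/63

Multiply the conditional probability of each draw in order, without replacement, so each draw removes one from its color and from the total.
P = (5/9) · (4/8) · (4/7) · (3/6) = 5/63 ≈ 0.0794.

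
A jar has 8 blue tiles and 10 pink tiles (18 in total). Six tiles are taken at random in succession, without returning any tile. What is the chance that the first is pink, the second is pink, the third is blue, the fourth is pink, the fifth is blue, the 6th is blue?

4/221

Multiply the conditional probability of each draw in order, without replacement, so each draw removes one from its color and from the total.
P = (10/18) · (9/17) · (8/16) · (8/15) · (7/14) · (6/13) = 4/221 ≈ 0.0181.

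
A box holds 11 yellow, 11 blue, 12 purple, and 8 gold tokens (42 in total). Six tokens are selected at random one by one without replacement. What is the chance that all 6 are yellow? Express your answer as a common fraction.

Unordered draws without replacement: count favorable combinations over C(42,6).
Favorable = C(11,6) · C(11,0) · C(12,0) · C(8,0) = 462; total = C(42,6) = 5245786.
P = 462/5245786 = 33/374699 ≈ 0.0001.

33/374699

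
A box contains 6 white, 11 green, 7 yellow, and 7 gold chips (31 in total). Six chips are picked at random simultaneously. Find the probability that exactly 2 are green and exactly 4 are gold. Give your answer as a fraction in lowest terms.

275/105183

Unordered draws without replacement: count favorable combinations over C(31,6).
Favorable = C(6,0) · C(11,2) · C(7,0) · C(7,4) = 1925; total = C(31,6) = 736281.
P = 1925/736281 = 275/105183 ≈ 0.0026.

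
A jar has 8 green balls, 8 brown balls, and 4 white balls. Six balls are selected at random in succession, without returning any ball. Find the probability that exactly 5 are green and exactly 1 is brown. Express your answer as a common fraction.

56/4845

Unordered draws without replacement: count favorable combinations over C(20,6).
Favorable = C(8,5) · C(8,1) · C(4,0) = 448; total = C(20,6) = 38760.
P = 448/38760 = 56/4845 ≈ 0.0116.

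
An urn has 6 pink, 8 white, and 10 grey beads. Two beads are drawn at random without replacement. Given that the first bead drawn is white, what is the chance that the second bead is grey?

After removing 1 white, the urn has 10 grey out of 23 remaining.
P(second is grey | given) = 10/23 ≈ 0.4348.

10/23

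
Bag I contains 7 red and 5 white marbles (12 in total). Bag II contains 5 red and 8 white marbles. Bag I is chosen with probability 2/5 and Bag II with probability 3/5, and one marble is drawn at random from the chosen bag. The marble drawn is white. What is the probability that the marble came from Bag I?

65/209

P(white | Bag I) = 5/12; P(white | Bag II) = 8/13.
P(white) = 2/5·5/12 + 3/5·8/13 = 209/390.
By Bayes' rule, P(Bag I | white) = 1/6 / 209/390 = 65/209 ≈ 0.3110.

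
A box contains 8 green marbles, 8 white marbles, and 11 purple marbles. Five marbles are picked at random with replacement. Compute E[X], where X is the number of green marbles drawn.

By linearity of expectation, E[X] = Σ P(draw i is green); each independent draw has P(green) = 8/27.
E[X] = 5 · 8/27 = 40/27 ≈ 1.4815.

40/27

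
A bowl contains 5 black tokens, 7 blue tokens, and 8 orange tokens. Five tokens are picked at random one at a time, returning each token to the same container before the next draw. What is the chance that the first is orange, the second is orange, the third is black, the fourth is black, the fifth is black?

Multiply the conditional probability of each draw in order, with replacement (the composition resets each draw).
P = (8/20) · (8/20) · (5/20) · (5/20) · (5/20) = 1/400 ≈ 0.0025.

1/400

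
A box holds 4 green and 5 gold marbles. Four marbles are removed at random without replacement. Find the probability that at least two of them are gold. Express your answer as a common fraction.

Sum the hypergeometric tail for j = 2,…,4 gold marbles.
Favorable = C(5,2)·C(4,2) + C(5,3)·C(4,1) + C(5,4)·C(4,0) = 105; total = C(9,4) = 126.
P = 105/126 = 5/6 ≈ 0.8333.

5/6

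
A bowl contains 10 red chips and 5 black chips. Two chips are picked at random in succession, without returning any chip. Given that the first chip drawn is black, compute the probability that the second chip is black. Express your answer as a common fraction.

After removing 1 black, the bowl has 4 black out of 14 remaining.
P(second is black | given) = 4/14 = 2/7 ≈ 0.2857.

2/7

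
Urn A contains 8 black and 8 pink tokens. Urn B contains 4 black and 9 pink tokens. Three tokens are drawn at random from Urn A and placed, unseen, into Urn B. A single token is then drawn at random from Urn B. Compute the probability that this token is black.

Condition on how many of the transferred tokens are black (from Urn A: 8 black of 16; then Urn B has 16 total).
  0 black: C(8,0)C(8,3)/C(16,3) = 1/10; then P = 4/16
  1 black: C(8,1)C(8,2)/C(16,3) = 2/5; then P = 5/16
  2 black: C(8,2)C(8,1)/C(16,3) = 2/5; then P = 6/16
  3 black: C(8,3)C(8,0)/C(16,3) = 1/10; then P = 7/16
P(black from Urn B) = 11/32 ≈ 0.3438.

11/32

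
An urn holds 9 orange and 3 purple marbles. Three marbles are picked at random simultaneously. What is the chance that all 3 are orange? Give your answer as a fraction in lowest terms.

Unordered draws without replacement: count favorable combinations over C(12,3).
Favorable = C(9,3) · C(3,0) = 84; total = C(12,3) = 220.
P = 84/220 = 21/55 ≈ 0.3818.

21/55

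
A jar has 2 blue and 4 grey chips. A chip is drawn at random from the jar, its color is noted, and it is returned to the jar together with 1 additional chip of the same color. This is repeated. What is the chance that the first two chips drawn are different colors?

Either blue then grey, or grey then blue; after the first draw the total is 7.
P = (2/6)·(4/7) + (4/6)·(2/7) = 8/21 ≈ 0.3810.

8/21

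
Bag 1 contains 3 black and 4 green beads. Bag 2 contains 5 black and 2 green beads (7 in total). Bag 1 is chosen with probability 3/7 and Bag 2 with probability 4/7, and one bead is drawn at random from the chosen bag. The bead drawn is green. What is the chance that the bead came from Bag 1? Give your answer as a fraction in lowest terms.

P(green | Bag 1) = 4/7; P(green | Bag 2) = 2/7.
P(green) = 3/7·4/7 + 4/7·2/7 = 20/49.
By Bayes' rule, P(Bag 1 | green) = 12/49 / 20/49 = 3/5 ≈ 0.6000.

3/5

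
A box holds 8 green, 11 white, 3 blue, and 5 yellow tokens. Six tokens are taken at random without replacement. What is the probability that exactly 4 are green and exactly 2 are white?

35/2691

Unordered draws without replacement: count favorable combinations over C(27,6).
Favorable = C(8,4) · C(11,2) · C(3,0) · C(5,0) = 3850; total = C(27,6) = 296010.
P = 3850/296010 = 35/2691 ≈ 0.0130.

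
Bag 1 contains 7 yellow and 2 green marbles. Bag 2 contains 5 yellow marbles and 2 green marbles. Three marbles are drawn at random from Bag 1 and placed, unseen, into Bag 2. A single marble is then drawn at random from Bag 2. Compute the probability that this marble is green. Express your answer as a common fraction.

4/15

Condition on how many of the transferred marbles are green (from Bag 1: 2 green of 9; then Bag 2 has 10 total).
  0 green: C(2,0)C(7,3)/C(9,3) = 5/12; then P = 2/10
  1 green: C(2,1)C(7,2)/C(9,3) = 1/2; then P = 3/10
  2 green: C(2,2)C(7,1)/C(9,3) = 1/12; then P = 4/10
P(green from Bag 2) = 4/15 ≈ 0.2667.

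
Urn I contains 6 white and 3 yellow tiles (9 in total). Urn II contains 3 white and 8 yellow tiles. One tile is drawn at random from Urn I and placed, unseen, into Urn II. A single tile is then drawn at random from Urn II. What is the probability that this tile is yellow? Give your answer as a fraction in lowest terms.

Condition on how many of the transferred tiles are yellow (from Urn I: 3 yellow of 9; then Urn II has 12 total).
  0 yellow: C(3,0)C(6,1)/C(9,1) = 2/3; then P = 8/12
  1 yellow: C(3,1)C(6,0)/C(9,1) = 1/3; then P = 9/12
P(yellow from Urn II) = 25/36 ≈ 0.6944.

25/36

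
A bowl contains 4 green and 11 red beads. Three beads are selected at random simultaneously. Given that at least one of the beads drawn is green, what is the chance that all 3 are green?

2/145

P(all 3 green) = C(4,3)/C(15,3) = 4/455; P(at least one green) = 1 − C(11,3)/C(15,3) = 58/91.
Since 'all 3 green' ⊆ 'at least one green', P(all 3 | at least one) = 4/455 / 58/91 = 2/145 ≈ 0.0138.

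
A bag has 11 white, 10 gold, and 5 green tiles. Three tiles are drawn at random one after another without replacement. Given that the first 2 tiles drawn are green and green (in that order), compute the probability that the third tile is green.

1/8

After removing 2 green, the bag has 3 green out of 24 remaining.
P(third is green | given) = 3/24 = 1/8 ≈ 0.1250.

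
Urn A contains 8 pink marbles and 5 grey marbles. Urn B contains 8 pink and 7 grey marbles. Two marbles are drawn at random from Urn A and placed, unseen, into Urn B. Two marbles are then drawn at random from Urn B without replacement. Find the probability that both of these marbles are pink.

745/2652

Condition on how many of the transferred marbles are pink (from Urn A: 8 pink of 13; then Urn B has 17 total).
  0 pink: C(8,0)C(5,2)/C(13,2) = 5/39; then P = C(8,2)/C(17,2) = 7/34
  1 pink: C(8,1)C(5,1)/C(13,2) = 20/39; then P = C(9,2)/C(17,2) = 9/34
  2 pink: C(8,2)C(5,0)/C(13,2) = 14/39; then P = C(10,2)/C(17,2) = 45/136
P(both pink) = 745/2652 ≈ 0.2809.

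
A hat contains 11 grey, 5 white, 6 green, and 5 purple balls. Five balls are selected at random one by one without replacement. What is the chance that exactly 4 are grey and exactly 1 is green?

22/897

Unordered draws without replacement: count favorable combinations over C(27,5).
Favorable = C(11,4) · C(5,0) · C(6,1) · C(5,0) = 1980; total = C(27,5) = 80730.
P = 1980/80730 = 22/897 ≈ 0.0245.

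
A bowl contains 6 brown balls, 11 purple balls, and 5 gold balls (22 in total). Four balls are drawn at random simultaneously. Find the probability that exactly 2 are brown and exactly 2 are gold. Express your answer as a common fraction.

Unordered draws without replacement: count favorable combinations over C(22,4).
Favorable = C(6,2) · C(11,0) · C(5,2) = 150; total = C(22,4) = 7315.
P = 150/7315 = 30/1463 ≈ 0.0205.

30/1463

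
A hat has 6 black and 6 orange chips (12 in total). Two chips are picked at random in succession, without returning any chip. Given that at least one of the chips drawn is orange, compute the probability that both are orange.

5/17

P(both orange) = C(6,2)/C(12,2) = 5/22; P(at least one orange) = 1 − C(6,2)/C(12,2) = 17/22.
Since 'both orange' ⊆ 'at least one orange', P(both | at least one) = 5/22 / 17/22 = 5/17 ≈ 0.2941.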